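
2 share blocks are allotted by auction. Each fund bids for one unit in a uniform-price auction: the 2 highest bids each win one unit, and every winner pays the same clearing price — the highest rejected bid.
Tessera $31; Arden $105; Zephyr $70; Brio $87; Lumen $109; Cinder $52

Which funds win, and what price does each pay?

Ordering the bids: 109 (Lumen), 105 (Arden), 87 (Brio), 70 (Zephyr), …
The 2 highest are Lumen, Arden.
Highest unsuccessful bid: $87 → clearing price.

Lumen, Arden; each pays $87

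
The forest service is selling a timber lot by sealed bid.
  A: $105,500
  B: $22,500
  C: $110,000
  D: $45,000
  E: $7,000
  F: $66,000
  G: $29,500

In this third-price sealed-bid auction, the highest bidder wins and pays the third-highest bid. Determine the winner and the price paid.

Sorting bids: 110,000 (C) > 105,500 (A) > 66,000 (F) > 45,000 (D) > 29,500 (G) > 22,500 (B) > …
C wins; payment is bid #3 in the ranking = $66,000.

C pays $66,000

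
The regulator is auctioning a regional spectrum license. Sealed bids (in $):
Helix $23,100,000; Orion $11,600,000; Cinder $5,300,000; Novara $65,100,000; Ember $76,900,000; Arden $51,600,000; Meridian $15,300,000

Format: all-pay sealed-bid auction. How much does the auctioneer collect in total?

Total revenue: $248,900,000

Bids in order: 76,900,000 (Ember) > 65,100,000 (Novara) > 51,600,000 (Arden) > 23,100,000 (Helix) > 15,300,000 (Meridian) > 11,600,000 (Orion) > …
Every bidder forfeits their bid regardless of winning.
Revenue = 23,100,000 + 11,600,000 + 5,300,000 + 65,100,000 + 76,900,000 + 51,600,000 + 15,300,000 = $248,900,000.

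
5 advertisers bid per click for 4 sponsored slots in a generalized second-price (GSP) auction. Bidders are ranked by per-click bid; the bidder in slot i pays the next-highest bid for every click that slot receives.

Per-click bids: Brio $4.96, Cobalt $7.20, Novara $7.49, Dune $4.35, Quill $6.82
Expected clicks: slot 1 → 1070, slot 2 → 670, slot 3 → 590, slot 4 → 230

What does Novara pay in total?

Ranked by bid: $7.49 (Novara) > $7.20 (Cobalt) > $6.82 (Quill) > $4.96 (Brio) > $4.35 (Dune)
Novara holds slot 1 → pays next bid $7.20 × 1070 clicks = $7704.00.

Novara pays $7704.00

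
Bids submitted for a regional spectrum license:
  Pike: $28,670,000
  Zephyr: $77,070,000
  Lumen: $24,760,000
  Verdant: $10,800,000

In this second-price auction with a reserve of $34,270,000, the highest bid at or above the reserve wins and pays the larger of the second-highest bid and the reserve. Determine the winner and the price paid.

Zephyr pays $34,270,000

Sorting bids: 77,070,000 (Zephyr) > 28,670,000 (Pike) > 24,760,000 (Lumen) > 10,800,000 (Verdant)
Zephyr has the top bid at or above the reserve ($77,070,000).
Second-highest bid $28,670,000 is below the reserve $34,270,000, so the reserve binds → payment $34,270,000.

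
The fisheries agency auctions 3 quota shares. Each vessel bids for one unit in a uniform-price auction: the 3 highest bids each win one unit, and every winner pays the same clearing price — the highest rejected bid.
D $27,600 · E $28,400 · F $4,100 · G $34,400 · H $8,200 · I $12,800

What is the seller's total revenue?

Ordering the bids: 34,400 (G), 28,400 (E), 27,600 (D), 12,800 (I), 8,200 (H), …
Top 3: G, E, D.
Highest unsuccessful bid: $12,800 → clearing price.
Total revenue = 3 × $12,800 = $38,400.

Total revenue: $38,400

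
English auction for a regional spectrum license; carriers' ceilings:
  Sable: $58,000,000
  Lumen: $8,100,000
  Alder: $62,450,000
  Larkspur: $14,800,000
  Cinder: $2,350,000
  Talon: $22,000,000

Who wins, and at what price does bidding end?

Limits ranked: 62,450,000 (Alder) > 58,000,000 (Sable) > 22,000,000 (Talon) > 14,800,000 (Larkspur) > 8,100,000 (Lumen) > 2,350,000 (Cinder)
Once the price passes $58,000,000, only Alder is left; the hammer falls at Sable's limit of $58,000,000.

Alder wins at $58,000,000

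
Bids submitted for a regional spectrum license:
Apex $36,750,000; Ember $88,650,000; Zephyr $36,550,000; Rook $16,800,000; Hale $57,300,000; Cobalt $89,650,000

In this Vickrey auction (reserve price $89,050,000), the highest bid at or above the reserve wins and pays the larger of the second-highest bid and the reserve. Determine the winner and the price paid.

Sorting bids: 89,650,000 (Cobalt) > 88,650,000 (Ember) > 57,300,000 (Hale) > 36,750,000 (Apex) > 36,550,000 (Zephyr) > 16,800,000 (Rook)
Highest eligible bid: Cobalt at $89,650,000.
max(second-highest $88,650,000, reserve $89,050,000) = $89,050,000.

Cobalt pays $89,050,000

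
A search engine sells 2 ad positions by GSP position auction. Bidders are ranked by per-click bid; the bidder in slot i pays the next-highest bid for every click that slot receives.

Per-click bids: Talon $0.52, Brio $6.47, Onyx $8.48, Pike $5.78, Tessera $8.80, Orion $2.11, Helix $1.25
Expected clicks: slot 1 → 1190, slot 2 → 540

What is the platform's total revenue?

Per-click bids in order: $8.80 (Tessera) > $8.48 (Onyx) > $6.47 (Brio) > …
Slot 1: Tessera pays $8.48 × 1190 = $10091.20
Slot 2: Onyx pays $6.47 × 540 = $3493.80
Total = $13585.00

Total revenue: $13585.00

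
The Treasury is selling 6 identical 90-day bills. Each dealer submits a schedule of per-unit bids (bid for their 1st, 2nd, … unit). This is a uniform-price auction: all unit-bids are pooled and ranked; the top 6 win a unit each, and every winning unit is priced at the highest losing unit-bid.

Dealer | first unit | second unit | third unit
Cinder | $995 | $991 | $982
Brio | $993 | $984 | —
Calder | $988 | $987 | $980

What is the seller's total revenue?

Total revenue: $5,892

All unit-bids, highest first — top 6: 995 (Cinder-1), 993 (Brio-1), 991 (Cinder-2), 988 (Calder-1), 987 (Calder-2), 984 (Brio-2)
The (k+1)-th unit-bid is $982.
Allocation: Brio 2, Calder 2, Cinder 2. Every unit priced at $982.
Revenue = 6 × 982 = $5,892.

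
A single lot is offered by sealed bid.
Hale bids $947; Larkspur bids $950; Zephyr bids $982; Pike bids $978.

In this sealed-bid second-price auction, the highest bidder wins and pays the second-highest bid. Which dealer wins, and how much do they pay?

Sealed-bid second-price auction: the highest bidder wins and pays the second-highest bid.
Sorting bids: 982 (Zephyr) > 978 (Pike) > 950 (Larkspur) > 947 (Hale)
Zephyr wins with the highest bid; price is set by the runner-up at $978.

Zephyr pays $978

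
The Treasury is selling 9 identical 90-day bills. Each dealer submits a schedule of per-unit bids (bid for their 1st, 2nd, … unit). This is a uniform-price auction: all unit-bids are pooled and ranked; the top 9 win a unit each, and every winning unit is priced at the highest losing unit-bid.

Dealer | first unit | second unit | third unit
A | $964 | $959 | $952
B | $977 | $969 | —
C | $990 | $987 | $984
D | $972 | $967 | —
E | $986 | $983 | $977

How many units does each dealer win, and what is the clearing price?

All unit-bids, highest first — top 9: 990 (C-1), 987 (C-2), 986 (E-1), 984 (C-3), 983 (E-2), 977 (B-1), 977 (E-3), 972 (D-1), 969 (B-2)
Highest rejected unit-bid = $967.
Allocation: B 2, C 3, D 1, E 3.

B 2, C 3, D 1, E 3; clearing price $967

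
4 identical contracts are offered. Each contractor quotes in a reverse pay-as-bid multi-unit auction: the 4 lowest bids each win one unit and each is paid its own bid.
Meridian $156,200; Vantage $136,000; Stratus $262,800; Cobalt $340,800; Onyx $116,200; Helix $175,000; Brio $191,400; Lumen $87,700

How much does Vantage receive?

Bids ranked low→high: 87,700 (Lumen), 116,200 (Onyx), 136,000 (Vantage), 156,200 (Meridian), 175,000 (Helix), 191,400 (Brio), …
Winners (4 units): Lumen, Onyx, Vantage, Meridian.
Vantage wins → own bid $136,000.

Vantage is paid $136,000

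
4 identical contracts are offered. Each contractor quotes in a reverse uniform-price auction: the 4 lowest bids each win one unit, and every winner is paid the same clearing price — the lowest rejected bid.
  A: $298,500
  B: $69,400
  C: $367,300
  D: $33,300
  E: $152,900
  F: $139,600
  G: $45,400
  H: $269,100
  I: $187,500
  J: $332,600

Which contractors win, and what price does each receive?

D, G, B, F; each is paid $152,900

Ordering the bids: 33,300 (D), 45,400 (G), 69,400 (B), 139,600 (F), 152,900 (E), 187,500 (I), …
The 4 lowest are D, G, B, F.
Lowest unsuccessful bid: $152,900 → clearing price.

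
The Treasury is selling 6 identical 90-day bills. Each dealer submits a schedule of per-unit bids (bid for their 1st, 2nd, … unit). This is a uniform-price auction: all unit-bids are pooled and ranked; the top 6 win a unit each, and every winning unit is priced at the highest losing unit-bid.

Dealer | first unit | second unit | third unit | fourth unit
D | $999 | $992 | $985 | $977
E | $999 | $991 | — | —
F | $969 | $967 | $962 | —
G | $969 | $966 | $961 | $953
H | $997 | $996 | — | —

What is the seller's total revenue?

All unit-bids, highest first — top 6: 999 (D-1), 999 (E-1), 997 (H-1), 996 (H-2), 992 (D-2), 991 (E-2)
The (k+1)-th unit-bid is $985.
Allocation: D 2, E 2, H 2. Every unit priced at $985.
Revenue = 6 × 985 = $5,910.

Total revenue: $5,910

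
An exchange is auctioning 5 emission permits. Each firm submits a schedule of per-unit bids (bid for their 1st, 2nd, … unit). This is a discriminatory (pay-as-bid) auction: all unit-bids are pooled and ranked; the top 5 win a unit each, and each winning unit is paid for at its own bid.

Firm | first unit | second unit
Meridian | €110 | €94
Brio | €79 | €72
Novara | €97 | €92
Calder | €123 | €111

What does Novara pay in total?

Novara pays €97

Pooled unit-bids ranked (top 5): 123 (Calder-1), 111 (Calder-2), 110 (Meridian-1), 97 (Novara-1), 94 (Meridian-2)
Next rejected bid: €92 (not a price — pay-as-bid).
Novara's winning unit-bids: 97 = €97.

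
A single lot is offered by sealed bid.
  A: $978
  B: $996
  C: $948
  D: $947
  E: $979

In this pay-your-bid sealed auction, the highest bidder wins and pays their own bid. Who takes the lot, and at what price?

Pay-your-bid sealed auction: the highest bidder wins and pays their own bid.
Sorting bids: 996 (B) > 979 (E) > 978 (A) > 948 (C) > 947 (D)
B is highest → pays own bid, $996.

B pays $996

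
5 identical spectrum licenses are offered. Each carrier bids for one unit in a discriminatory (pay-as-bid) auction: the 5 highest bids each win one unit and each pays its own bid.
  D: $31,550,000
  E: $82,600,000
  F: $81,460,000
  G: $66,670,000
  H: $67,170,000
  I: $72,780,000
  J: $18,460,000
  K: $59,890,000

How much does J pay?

Ordering the bids: 82,600,000 (E), 81,460,000 (F), 72,780,000 (I), 67,170,000 (H), 66,670,000 (G), 59,890,000 (K), 31,550,000 (D), …
Top 5: E, F, I, H, G.
J does not win → $0.

J pays $0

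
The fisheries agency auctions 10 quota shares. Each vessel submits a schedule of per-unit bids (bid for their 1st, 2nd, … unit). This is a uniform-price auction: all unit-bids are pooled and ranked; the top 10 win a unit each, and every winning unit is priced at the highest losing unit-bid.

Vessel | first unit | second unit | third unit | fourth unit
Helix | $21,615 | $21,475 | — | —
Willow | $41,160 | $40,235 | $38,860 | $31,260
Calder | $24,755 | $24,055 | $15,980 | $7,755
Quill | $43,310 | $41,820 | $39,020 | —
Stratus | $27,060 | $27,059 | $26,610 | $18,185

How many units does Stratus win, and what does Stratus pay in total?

Stratus: 3 units, pays $74,265

Pooled unit-bids ranked (top 10): 43,310 (Quill-1), 41,820 (Quill-2), 41,160 (Willow-1), 40,235 (Willow-2), 39,020 (Quill-3), 38,860 (Willow-3), 31,260 (Willow-4), 27,060 (Stratus-1), 27,059 (Stratus-2), 26,610 (Stratus-3)
First bid not allocated: $24,755.
Stratus wins 3 unit(s) at $24,755 each.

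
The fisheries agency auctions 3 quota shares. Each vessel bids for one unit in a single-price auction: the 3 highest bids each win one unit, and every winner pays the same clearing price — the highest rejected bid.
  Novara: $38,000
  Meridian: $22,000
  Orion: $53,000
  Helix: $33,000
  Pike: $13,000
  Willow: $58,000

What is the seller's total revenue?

Total revenue: $99,000

Ordering the bids: 58,000 (Willow), 53,000 (Orion), 38,000 (Novara), 33,000 (Helix), 22,000 (Meridian), …
The 3 highest are Willow, Orion, Novara.
Clearing price = highest rejected bid = $33,000.
Total revenue = 3 × $33,000 = $99,000.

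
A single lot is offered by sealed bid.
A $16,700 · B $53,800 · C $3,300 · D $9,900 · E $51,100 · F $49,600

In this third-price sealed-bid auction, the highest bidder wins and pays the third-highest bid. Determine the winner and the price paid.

Bids in order: 53,800 (B) > 51,100 (E) > 49,600 (F) > 16,700 (A) > 9,900 (D) > 3,300 (C)
B is highest; pays the third-highest bid, $49,600.

B pays $49,600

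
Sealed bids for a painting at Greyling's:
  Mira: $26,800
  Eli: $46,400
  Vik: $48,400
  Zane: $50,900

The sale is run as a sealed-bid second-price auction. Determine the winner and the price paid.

Bids ranked: 50,900 (Zane) > 48,400 (Vik) > 46,400 (Eli) > 26,800 (Mira)
Second-price: Zane pays Vik's bid of $48,400.

Zane pays $48,400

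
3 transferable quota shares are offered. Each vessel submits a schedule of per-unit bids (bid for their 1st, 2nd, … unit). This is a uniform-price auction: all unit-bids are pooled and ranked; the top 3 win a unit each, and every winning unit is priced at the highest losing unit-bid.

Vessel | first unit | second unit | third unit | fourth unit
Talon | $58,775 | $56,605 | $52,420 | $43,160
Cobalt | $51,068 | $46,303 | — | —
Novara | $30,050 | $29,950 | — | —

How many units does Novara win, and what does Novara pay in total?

Novara: 0 units, pays $0

Pooled unit-bids ranked (top 3): 58,775 (Talon-1), 56,605 (Talon-2), 52,420 (Talon-3)
First bid not allocated: $51,068.
Novara wins 0 unit(s) at $51,068 each.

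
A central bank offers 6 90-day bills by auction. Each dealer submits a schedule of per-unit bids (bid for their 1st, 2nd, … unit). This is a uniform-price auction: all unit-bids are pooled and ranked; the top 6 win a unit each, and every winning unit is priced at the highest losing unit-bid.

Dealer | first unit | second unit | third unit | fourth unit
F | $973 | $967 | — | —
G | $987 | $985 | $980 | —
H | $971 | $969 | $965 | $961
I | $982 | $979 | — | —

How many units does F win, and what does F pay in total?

F: 1 unit, pays $971

Pooled unit-bids ranked (top 6): 987 (G-1), 985 (G-2), 982 (I-1), 980 (G-3), 979 (I-2), 973 (F-1)
Highest rejected unit-bid = $971.
F wins 1 unit(s) at $971 each.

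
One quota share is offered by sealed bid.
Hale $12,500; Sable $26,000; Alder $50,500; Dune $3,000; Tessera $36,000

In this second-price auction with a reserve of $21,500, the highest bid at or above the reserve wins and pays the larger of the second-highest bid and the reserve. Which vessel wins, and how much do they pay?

Rule: the highest bid at or above the reserve wins and pays the larger of the second-highest bid and the reserve.
Sorting bids: 50,500 (Alder) > 36,000 (Tessera) > 26,000 (Sable) > 12,500 (Hale) > 3,000 (Dune)
Highest eligible bid: Alder at $50,500.
max(second-highest $36,000, reserve $21,500) = $36,000; the reserve does not bind.

Alder pays $36,000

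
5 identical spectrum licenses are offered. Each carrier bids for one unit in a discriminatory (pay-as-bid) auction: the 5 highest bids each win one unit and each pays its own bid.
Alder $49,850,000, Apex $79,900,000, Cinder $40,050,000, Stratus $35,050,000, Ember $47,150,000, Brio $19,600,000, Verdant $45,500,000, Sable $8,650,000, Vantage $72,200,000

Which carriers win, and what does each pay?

Apex $79,900,000, Vantage $72,200,000, Alder $49,850,000, Ember $47,150,000, Verdant $45,500,000

Bids ranked high→low: 79,900,000 (Apex), 72,200,000 (Vantage), 49,850,000 (Alder), 47,150,000 (Ember), 45,500,000 (Verdant), 40,050,000 (Cinder), 35,050,000 (Stratus), …
Top 5: Apex, Vantage, Alder, Ember, Verdant.
Each winner pays its own bid: Apex $79,900,000, Vantage $72,200,000, Alder $49,850,000, Ember $47,150,000, Verdant $45,500,000.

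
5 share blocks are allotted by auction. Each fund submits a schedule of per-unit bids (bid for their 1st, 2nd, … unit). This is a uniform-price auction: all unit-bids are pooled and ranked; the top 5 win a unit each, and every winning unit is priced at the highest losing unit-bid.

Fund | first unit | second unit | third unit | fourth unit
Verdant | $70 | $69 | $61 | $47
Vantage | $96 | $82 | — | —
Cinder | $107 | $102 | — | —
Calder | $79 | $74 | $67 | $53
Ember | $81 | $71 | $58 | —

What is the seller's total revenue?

Total revenue: $395

Merging the schedules and taking the best 5: 107 (Cinder-1), 102 (Cinder-2), 96 (Vantage-1), 82 (Vantage-2), 81 (Ember-1)
The (k+1)-th unit-bid is $79.
Allocation: Cinder 2, Ember 1, Vantage 2. Every unit priced at $79.
Revenue = 5 × 79 = $395.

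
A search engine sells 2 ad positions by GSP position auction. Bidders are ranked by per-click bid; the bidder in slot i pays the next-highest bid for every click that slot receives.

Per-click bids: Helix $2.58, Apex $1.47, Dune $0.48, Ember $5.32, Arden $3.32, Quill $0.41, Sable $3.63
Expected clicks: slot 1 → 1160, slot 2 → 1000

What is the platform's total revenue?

Total revenue: $7530.80

Sorting advertisers: $5.32 (Ember) > $3.63 (Sable) > $3.32 (Arden) > …
Slot 1: Ember pays $3.63 × 1160 = $4210.80
Slot 2: Sable pays $3.32 × 1000 = $3320.00
Total = $7530.80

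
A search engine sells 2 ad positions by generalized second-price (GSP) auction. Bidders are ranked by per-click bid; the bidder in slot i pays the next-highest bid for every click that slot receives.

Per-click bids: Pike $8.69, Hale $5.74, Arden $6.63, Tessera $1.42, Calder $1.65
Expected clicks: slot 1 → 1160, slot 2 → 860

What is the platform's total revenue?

Per-click bids in order: $8.69 (Pike) > $6.63 (Arden) > $5.74 (Hale) > …
Slot 1: Pike pays $6.63 × 1160 = $7690.80
Slot 2: Arden pays $5.74 × 860 = $4936.40
Total = $12627.20

Total revenue: $12627.20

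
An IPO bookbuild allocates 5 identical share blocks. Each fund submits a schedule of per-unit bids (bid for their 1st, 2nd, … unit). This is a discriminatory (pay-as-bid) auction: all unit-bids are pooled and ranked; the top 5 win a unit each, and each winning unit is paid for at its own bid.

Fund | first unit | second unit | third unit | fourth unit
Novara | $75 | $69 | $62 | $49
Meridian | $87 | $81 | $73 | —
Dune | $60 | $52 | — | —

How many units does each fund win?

All unit-bids, highest first — top 5: 87 (Meridian-1), 81 (Meridian-2), 75 (Novara-1), 73 (Meridian-3), 69 (Novara-2)
Next rejected bid: $62 (not a price — pay-as-bid).
Allocation: Meridian 3, Novara 2.

Meridian 3, Novara 2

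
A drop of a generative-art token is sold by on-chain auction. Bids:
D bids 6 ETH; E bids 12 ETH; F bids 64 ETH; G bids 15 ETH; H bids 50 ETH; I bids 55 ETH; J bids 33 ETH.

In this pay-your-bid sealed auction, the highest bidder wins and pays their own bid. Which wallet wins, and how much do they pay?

F pays 64 ETH

Pay-your-bid sealed auction: the highest bidder wins and pays their own bid.
Sorting bids: 64 (F) > 55 (I) > 50 (H) > 33 (J) > 15 (G) > 12 (E) > …
F has the highest bid and pays exactly that: 64 ETH.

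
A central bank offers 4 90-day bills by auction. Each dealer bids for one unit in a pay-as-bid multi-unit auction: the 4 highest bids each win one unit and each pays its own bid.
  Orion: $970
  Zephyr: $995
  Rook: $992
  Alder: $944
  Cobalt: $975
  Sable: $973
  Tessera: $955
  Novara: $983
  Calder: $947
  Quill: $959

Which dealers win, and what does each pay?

Zephyr $995, Rook $992, Novara $983, Cobalt $975

Ordering the bids: 995 (Zephyr), 992 (Rook), 983 (Novara), 975 (Cobalt), 973 (Sable), 970 (Orion), …
The 4 highest are Zephyr, Rook, Novara, Cobalt.
Each winner pays its own bid: Zephyr $995, Rook $992, Novara $983, Cobalt $975.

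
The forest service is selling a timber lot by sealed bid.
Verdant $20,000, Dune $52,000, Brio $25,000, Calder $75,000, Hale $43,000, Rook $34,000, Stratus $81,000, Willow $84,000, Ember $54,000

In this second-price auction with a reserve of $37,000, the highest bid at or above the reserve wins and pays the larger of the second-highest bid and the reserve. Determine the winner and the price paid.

Willow pays $81,000

Bids in order: 84,000 (Willow) > 81,000 (Stratus) > 75,000 (Calder) > 54,000 (Ember) > 52,000 (Dune) > 43,000 (Hale) > …
Highest eligible bid: Willow at $84,000.
max(second-highest $81,000, reserve $37,000) = $81,000; the reserve does not bind.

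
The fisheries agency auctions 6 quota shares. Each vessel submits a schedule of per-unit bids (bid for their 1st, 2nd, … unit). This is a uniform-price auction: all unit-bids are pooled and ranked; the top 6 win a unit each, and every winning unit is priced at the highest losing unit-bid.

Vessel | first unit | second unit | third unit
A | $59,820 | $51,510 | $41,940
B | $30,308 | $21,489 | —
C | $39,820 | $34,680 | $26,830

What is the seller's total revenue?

Total revenue: $160,980

Merging the schedules and taking the best 6: 59,820 (A-1), 51,510 (A-2), 41,940 (A-3), 39,820 (C-1), 34,680 (C-2), 30,308 (B-1)
The (k+1)-th unit-bid is $26,830.
Allocation: A 3, B 1, C 2. Every unit priced at $26,830.
Revenue = 6 × 26,830 = $160,980.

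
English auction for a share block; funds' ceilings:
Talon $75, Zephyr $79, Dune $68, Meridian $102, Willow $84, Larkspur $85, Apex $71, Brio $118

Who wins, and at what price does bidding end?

Brio wins at $102

Sorting limits: 118 (Brio) > 102 (Meridian) > 85 (Larkspur) > 84 (Willow) > 79 (Zephyr) > 75 (Talon) > …
Once the price passes $102, only Brio is left; the hammer falls at Meridian's limit of $102.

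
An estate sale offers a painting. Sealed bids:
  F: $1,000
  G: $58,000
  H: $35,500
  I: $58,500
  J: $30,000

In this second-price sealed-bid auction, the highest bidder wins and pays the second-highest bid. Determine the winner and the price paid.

Rule: the highest bidder wins and pays the second-highest bid.
Bids in order: 58,500 (I) > 58,000 (G) > 35,500 (H) > 30,000 (J) > 1,000 (F)
I is highest; pays the second-highest bid, $58,000.

I pays $58,000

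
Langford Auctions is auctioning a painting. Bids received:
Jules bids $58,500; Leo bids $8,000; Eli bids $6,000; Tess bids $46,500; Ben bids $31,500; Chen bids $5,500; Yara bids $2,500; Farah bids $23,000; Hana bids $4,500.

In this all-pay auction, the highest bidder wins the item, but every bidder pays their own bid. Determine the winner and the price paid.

Jules pays $58,500

Bids ranked: 58,500 (Jules) > 46,500 (Tess) > 31,500 (Ben) > 23,000 (Farah) > 8,000 (Leo) > 6,000 (Eli) > …
Jules is highest and takes the item; every bidder forfeits their bid.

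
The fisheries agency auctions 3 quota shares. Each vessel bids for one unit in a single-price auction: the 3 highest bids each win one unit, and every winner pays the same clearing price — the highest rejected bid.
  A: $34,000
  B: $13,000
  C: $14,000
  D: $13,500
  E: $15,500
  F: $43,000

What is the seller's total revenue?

Total revenue: $42,000

Sorting: 43,000 (F), 34,000 (A), 15,500 (E), 14,000 (C), 13,500 (D), …
The 3 highest are F, A, E.
Highest unsuccessful bid: $14,000 → clearing price.
Total revenue = 3 × $14,000 = $42,000.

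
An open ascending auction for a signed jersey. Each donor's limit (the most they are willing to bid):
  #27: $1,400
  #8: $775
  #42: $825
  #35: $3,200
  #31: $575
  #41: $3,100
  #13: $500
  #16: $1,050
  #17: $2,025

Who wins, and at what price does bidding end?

#35 wins at $3,100

Limits in order: 3,200 (#35) > 3,100 (#41) > 2,025 (#17) > 1,400 (#27) > 1,050 (#16) > 825 (#42) > …
Bidding ends when #41 exits at $3,100; #35 takes it.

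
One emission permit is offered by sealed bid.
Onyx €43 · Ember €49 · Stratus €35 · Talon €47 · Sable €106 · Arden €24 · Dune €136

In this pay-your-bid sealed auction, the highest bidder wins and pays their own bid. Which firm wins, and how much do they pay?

Sorting bids: 136 (Dune) > 106 (Sable) > 49 (Ember) > 47 (Talon) > 43 (Onyx) > 35 (Stratus) > …
Dune is highest → pays own bid, €136.

Dune pays €136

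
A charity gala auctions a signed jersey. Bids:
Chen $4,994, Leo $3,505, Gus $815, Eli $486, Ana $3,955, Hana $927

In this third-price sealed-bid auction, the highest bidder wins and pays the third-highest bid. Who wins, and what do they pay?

Sorting bids: 4,994 (Chen) > 3,955 (Ana) > 3,505 (Leo) > 927 (Hana) > 815 (Gus) > 486 (Eli)
Chen wins; payment is bid #3 in the ranking = $3,505.

Chen pays $3,505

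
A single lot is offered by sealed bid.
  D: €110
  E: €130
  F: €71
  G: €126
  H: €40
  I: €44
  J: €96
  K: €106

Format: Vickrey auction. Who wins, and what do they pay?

E pays €126

Vickrey auction: the highest bidder wins and pays the second-highest bid.
Sorting bids: 130 (E) > 126 (G) > 110 (D) > 106 (K) > 96 (J) > 71 (F) > …
E wins with the highest bid; price is set by the runner-up at €126.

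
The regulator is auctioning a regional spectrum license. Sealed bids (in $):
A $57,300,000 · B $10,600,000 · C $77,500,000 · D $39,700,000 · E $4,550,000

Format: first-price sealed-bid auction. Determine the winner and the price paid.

C pays $77,500,000

Bids ranked: 77,500,000 (C) > 57,300,000 (A) > 39,700,000 (D) > 10,600,000 (B) > 4,550,000 (E)
First-price: C pays what they bid, $77,500,000.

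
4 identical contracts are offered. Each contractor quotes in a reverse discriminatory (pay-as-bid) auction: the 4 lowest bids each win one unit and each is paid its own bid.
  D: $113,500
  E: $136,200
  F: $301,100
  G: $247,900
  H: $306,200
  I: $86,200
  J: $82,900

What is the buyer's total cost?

Bids ranked low→high: 82,900 (J), 86,200 (I), 113,500 (D), 136,200 (E), 247,900 (G), 301,100 (F), …
Lowest 4: J, I, D, E.
Total cost = 82,900 + 86,200 + 113,500 + 136,200 = $418,800.

Total cost: $418,800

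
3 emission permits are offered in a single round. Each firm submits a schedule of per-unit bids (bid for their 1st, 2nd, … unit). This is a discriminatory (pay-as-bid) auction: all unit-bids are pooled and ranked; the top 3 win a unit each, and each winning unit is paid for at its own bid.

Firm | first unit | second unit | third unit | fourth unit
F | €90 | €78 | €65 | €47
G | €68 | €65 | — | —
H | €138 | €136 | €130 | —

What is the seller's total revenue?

All unit-bids, highest first — top 3: 138 (H-1), 136 (H-2), 130 (H-3)
Next rejected bid: €90 (not a price — pay-as-bid).
Each winning unit pays its own bid.
Revenue = 138 + 136 + 130 = €404.

Total revenue: €404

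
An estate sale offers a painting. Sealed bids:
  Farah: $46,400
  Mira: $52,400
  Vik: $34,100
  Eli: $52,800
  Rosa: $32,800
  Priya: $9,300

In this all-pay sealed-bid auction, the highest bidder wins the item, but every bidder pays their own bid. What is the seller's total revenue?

Total revenue: $227,800

Bids ranked: 52,800 (Eli) > 52,400 (Mira) > 46,400 (Farah) > 34,100 (Vik) > 32,800 (Rosa) > 9,300 (Priya)
Every bidder forfeits their bid regardless of winning.
Revenue = 46,400 + 52,400 + 34,100 + 52,800 + 32,800 + 9,300 = $227,800.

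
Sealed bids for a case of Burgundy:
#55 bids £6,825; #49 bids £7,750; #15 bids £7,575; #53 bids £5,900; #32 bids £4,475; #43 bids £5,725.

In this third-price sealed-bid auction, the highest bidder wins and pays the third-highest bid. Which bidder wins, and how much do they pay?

#49 pays £6,825

Sorting bids: 7,750 (#49) > 7,575 (#15) > 6,825 (#55) > 5,900 (#53) > 5,725 (#43) > 4,475 (#32)
#49 wins; payment is bid #3 in the ranking = £6,825.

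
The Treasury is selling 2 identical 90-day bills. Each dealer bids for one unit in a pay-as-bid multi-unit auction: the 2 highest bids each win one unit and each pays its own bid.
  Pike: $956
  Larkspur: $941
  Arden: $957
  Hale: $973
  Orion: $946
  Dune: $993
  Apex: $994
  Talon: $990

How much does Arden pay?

Arden pays $0

Ordering the bids: 994 (Apex), 993 (Dune), 990 (Talon), 973 (Hale), …
Winners (2 units): Apex, Dune.
Arden does not win → $0.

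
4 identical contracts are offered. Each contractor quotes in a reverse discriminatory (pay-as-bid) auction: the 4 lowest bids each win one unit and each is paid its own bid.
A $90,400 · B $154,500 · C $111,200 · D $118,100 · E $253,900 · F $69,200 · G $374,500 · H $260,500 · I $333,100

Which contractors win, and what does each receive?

Sorting: 69,200 (F), 90,400 (A), 111,200 (C), 118,100 (D), 154,500 (B), 253,900 (E), …
Lowest 4: F, A, C, D.
Each winner is paid its own bid: F $69,200, A $90,400, C $111,200, D $118,100.

F $69,200, A $90,400, C $111,200, D $118,100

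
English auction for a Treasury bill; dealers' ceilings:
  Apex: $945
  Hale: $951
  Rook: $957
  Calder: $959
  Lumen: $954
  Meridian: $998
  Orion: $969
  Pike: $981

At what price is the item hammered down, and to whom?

Meridian wins at $981

Sorting limits: 998 (Meridian) > 981 (Pike) > 969 (Orion) > 959 (Calder) > 957 (Rook) > 954 (Lumen) > …
Bidding ends when Pike exits at $981; Meridian takes it.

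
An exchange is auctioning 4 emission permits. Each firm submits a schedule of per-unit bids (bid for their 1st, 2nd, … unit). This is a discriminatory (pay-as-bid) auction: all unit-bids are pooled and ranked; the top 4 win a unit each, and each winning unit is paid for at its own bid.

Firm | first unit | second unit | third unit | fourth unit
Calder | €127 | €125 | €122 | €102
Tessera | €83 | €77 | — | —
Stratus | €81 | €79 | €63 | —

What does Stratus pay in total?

Merging the schedules and taking the best 4: 127 (Calder-1), 125 (Calder-2), 122 (Calder-3), 102 (Calder-4)
Next rejected bid: €83 (not a price — pay-as-bid).
Stratus wins no units.

Stratus pays €0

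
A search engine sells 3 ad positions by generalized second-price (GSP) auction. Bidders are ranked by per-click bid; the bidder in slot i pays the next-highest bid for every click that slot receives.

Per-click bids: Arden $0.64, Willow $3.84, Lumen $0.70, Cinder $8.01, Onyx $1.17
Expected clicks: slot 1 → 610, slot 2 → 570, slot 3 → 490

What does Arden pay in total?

Arden pays $0.00

Per-click bids in order: $8.01 (Cinder) > $3.84 (Willow) > $1.17 (Onyx) > $0.70 (Lumen) > …
Arden ranks below slot 3 → no slot, pays nothing.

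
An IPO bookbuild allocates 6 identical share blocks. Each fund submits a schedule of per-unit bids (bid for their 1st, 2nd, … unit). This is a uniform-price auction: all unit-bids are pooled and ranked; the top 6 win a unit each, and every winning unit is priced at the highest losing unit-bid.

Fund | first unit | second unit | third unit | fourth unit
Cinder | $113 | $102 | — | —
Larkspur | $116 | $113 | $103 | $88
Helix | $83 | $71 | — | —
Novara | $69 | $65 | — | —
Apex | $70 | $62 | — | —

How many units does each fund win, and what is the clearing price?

Cinder 2, Larkspur 4; clearing price $83

Merging the schedules and taking the best 6: 116 (Larkspur-1), 113 (Cinder-1), 113 (Larkspur-2), 103 (Larkspur-3), 102 (Cinder-2), 88 (Larkspur-4)
First bid not allocated: $83.
Allocation: Cinder 2, Larkspur 4.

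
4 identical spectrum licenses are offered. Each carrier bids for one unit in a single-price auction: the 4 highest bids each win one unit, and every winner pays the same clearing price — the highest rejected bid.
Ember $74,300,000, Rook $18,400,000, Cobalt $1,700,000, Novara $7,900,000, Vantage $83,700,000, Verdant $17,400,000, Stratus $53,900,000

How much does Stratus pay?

Bids ranked high→low: 83,700,000 (Vantage), 74,300,000 (Ember), 53,900,000 (Stratus), 18,400,000 (Rook), 17,400,000 (Verdant), 7,900,000 (Novara), …
The 4 highest are Vantage, Ember, Stratus, Rook.
Clearing price = highest rejected bid = $17,400,000.
Stratus wins → pays $17,400,000.

Stratus pays $17,400,000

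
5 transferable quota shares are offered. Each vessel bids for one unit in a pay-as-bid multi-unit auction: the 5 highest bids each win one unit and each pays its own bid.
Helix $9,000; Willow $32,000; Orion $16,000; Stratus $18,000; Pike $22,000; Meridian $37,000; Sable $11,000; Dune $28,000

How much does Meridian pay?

Meridian pays $37,000

Sorting: 37,000 (Meridian), 32,000 (Willow), 28,000 (Dune), 22,000 (Pike), 18,000 (Stratus), 16,000 (Orion), 11,000 (Sable), …
Top 5: Meridian, Willow, Dune, Pike, Stratus.
Meridian wins → own bid $37,000.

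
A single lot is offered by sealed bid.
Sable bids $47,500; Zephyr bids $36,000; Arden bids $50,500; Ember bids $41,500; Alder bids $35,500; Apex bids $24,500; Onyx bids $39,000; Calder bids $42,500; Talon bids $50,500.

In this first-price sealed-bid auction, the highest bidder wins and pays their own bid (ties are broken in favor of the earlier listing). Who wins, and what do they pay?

Arden pays $50,500

Sorting bids: 50,500 (Arden) > 50,500 (Talon) > 47,500 (Sable) > 42,500 (Calder) > 41,500 (Ember) > 39,000 (Onyx) > …
Tie at $50,500 → Arden wins by tie-break.
Arden is highest → pays own bid, $50,500.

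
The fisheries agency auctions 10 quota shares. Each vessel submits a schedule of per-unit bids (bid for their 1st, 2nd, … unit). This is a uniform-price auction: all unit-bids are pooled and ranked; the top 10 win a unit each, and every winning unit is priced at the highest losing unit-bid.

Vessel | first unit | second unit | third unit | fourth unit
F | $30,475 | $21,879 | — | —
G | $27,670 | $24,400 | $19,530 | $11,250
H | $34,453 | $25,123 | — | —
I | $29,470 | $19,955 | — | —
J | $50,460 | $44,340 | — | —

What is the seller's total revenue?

Total revenue: $195,300

All unit-bids, highest first — top 10: 50,460 (J-1), 44,340 (J-2), 34,453 (H-1), 30,475 (F-1), 29,470 (I-1), 27,670 (G-1), 25,123 (H-2), 24,400 (G-2), 21,879 (F-2), 19,955 (I-2)
Highest rejected unit-bid = $19,530.
Allocation: F 2, G 2, H 2, I 2, J 2. Every unit priced at $19,530.
Revenue = 10 × 19,530 = $195,300.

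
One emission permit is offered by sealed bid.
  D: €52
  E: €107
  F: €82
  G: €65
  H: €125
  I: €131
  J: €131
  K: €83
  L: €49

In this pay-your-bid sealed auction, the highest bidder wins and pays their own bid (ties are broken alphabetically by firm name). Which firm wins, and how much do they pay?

Bids ranked: 131 (I) > 131 (J) > 125 (H) > 107 (E) > 83 (K) > 82 (F) > …
I and J tie at €131; tie-break gives it to I.
First-price: I pays what they bid, €131.

I pays €131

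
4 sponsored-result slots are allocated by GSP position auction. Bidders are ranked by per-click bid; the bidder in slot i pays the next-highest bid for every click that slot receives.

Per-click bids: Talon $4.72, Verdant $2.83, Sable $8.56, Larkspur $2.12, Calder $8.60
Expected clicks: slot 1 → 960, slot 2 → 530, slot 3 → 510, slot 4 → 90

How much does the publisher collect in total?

Sorting advertisers: $8.60 (Calder) > $8.56 (Sable) > $4.72 (Talon) > $2.83 (Verdant) > $2.12 (Larkspur)
Slot 1: Calder pays $8.56 × 960 = $8217.60
Slot 2: Sable pays $4.72 × 530 = $2501.60
Slot 3: Talon pays $2.83 × 510 = $1443.30
Slot 4: Verdant pays $2.12 × 90 = $190.80
Total = $12353.30

Total revenue: $12353.30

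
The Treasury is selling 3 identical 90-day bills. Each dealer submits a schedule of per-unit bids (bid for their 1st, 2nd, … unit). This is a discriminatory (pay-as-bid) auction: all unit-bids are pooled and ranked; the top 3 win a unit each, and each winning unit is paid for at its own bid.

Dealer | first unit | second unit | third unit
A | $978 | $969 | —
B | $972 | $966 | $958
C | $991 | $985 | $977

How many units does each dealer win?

Merging the schedules and taking the best 3: 991 (C-1), 985 (C-2), 978 (A-1)
Next rejected bid: $977 (not a price — pay-as-bid).
Allocation: A 1, C 2.

A 1, C 2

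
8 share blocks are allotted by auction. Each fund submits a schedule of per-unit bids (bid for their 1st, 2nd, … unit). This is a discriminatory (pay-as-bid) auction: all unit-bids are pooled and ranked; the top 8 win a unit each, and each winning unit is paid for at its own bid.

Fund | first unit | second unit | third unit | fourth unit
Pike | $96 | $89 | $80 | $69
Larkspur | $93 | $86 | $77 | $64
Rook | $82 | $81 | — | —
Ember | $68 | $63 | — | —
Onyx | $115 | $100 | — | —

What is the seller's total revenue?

Merging the schedules and taking the best 8: 115 (Onyx-1), 100 (Onyx-2), 96 (Pike-1), 93 (Larkspur-1), 89 (Pike-2), 86 (Larkspur-2), 82 (Rook-1), 81 (Rook-2)
Next rejected bid: $80 (not a price — pay-as-bid).
Each winning unit pays its own bid.
Revenue = 115 + 100 + 96 + 93 + 89 + 86 + 82 + 81 = $742.

Total revenue: $742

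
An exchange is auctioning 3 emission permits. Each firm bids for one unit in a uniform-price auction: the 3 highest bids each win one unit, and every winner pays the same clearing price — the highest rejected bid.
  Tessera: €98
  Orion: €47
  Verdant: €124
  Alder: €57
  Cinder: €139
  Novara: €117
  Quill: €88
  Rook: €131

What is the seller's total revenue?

Total revenue: €351

Sorting: 139 (Cinder), 131 (Rook), 124 (Verdant), 117 (Novara), 98 (Tessera), …
The 3 highest are Cinder, Rook, Verdant.
Clearing price = highest rejected bid = €117.
Total revenue = 3 × €117 = €351.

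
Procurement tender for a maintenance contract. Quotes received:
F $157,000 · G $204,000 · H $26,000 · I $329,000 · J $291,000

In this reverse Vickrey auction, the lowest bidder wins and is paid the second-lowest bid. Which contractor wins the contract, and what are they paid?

Sorting bids: 26,000 (H) < 157,000 (F) < 204,000 (G) < 291,000 (J) < 329,000 (I)
Second-price: H is paid F's bid of $157,000.

H is paid $157,000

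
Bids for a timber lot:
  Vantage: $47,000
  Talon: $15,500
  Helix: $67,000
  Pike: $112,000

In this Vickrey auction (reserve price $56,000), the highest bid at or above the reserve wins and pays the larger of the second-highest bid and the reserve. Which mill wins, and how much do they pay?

Vickrey auction (reserve price $56,000): the highest bid at or above the reserve wins and pays the larger of the second-highest bid and the reserve.
Bids in order: 112,000 (Pike) > 67,000 (Helix) > 47,000 (Vantage) > 15,500 (Talon)
Highest eligible bid: Pike at $112,000.
Second-highest bid $67,000 exceeds the reserve $56,000 → payment $67,000.

Pike pays $67,000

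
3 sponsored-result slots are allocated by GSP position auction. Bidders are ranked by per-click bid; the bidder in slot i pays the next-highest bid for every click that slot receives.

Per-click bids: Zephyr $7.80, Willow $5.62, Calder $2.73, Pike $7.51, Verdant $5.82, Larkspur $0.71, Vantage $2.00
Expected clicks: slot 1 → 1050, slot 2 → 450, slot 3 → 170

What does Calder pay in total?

Sorting advertisers: $7.80 (Zephyr) > $7.51 (Pike) > $5.82 (Verdant) > $5.62 (Willow) > …
Calder ranks below slot 3 → no slot, pays nothing.

Calder pays $0.00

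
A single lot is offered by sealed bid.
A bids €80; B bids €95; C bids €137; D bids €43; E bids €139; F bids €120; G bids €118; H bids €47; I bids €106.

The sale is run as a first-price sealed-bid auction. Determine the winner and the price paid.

E pays €139

Rule: the highest bidder wins and pays their own bid.
Bids ranked: 139 (E) > 137 (C) > 120 (F) > 118 (G) > 106 (I) > 95 (B) > …
E is highest → pays own bid, €139.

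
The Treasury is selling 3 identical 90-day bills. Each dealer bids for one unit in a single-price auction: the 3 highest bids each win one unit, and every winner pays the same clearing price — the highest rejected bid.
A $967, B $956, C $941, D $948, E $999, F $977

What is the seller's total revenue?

Total revenue: $2,868

Bids ranked high→low: 999 (E), 977 (F), 967 (A), 956 (B), 948 (D), …
Top 3: E, F, A.
Clearing price = highest rejected bid = $956.
Total revenue = 3 × $956 = $2,868.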